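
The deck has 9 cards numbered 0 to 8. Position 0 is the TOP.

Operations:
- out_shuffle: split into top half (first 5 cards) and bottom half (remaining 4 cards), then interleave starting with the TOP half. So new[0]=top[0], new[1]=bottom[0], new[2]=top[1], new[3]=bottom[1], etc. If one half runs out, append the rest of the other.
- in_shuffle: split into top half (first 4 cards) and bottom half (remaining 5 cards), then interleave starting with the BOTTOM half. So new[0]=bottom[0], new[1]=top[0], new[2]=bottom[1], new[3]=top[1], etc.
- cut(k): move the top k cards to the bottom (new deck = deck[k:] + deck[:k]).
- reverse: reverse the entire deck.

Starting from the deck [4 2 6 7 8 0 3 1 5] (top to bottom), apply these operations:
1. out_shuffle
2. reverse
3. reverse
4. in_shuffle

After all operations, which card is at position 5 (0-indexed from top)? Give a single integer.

After op 1 (out_shuffle): [4 0 2 3 6 1 7 5 8]
After op 2 (reverse): [8 5 7 1 6 3 2 0 4]
After op 3 (reverse): [4 0 2 3 6 1 7 5 8]
After op 4 (in_shuffle): [6 4 1 0 7 2 5 3 8]
Position 5: card 2.

Answer: 2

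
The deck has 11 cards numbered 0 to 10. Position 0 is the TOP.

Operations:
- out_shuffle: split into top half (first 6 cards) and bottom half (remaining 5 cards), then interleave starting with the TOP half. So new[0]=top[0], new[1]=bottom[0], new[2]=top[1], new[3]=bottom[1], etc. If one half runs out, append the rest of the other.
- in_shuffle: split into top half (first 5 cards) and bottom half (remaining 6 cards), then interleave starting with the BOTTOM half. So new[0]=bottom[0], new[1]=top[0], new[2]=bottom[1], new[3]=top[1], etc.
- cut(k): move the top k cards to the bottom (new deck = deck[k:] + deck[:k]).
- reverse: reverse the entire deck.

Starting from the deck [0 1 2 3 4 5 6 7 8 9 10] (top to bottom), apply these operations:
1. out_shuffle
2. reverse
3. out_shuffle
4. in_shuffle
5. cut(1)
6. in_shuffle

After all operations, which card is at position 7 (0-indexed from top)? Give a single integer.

After op 1 (out_shuffle): [0 6 1 7 2 8 3 9 4 10 5]
After op 2 (reverse): [5 10 4 9 3 8 2 7 1 6 0]
After op 3 (out_shuffle): [5 2 10 7 4 1 9 6 3 0 8]
After op 4 (in_shuffle): [1 5 9 2 6 10 3 7 0 4 8]
After op 5 (cut(1)): [5 9 2 6 10 3 7 0 4 8 1]
After op 6 (in_shuffle): [3 5 7 9 0 2 4 6 8 10 1]
Position 7: card 6.

Answer: 6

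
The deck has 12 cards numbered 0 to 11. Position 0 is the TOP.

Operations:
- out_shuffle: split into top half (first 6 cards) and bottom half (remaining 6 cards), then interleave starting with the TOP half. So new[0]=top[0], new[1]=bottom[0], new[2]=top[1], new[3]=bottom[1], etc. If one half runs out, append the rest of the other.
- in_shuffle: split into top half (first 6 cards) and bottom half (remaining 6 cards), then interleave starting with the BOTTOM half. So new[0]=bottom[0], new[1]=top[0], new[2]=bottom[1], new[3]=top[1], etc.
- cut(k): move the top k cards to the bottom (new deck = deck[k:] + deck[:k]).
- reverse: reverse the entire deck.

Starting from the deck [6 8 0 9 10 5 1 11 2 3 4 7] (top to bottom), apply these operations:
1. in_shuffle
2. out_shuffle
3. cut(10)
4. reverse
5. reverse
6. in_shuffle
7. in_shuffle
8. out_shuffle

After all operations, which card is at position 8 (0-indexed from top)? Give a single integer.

Answer: 2

Derivation:
After op 1 (in_shuffle): [1 6 11 8 2 0 3 9 4 10 7 5]
After op 2 (out_shuffle): [1 3 6 9 11 4 8 10 2 7 0 5]
After op 3 (cut(10)): [0 5 1 3 6 9 11 4 8 10 2 7]
After op 4 (reverse): [7 2 10 8 4 11 9 6 3 1 5 0]
After op 5 (reverse): [0 5 1 3 6 9 11 4 8 10 2 7]
After op 6 (in_shuffle): [11 0 4 5 8 1 10 3 2 6 7 9]
After op 7 (in_shuffle): [10 11 3 0 2 4 6 5 7 8 9 1]
After op 8 (out_shuffle): [10 6 11 5 3 7 0 8 2 9 4 1]
Position 8: card 2.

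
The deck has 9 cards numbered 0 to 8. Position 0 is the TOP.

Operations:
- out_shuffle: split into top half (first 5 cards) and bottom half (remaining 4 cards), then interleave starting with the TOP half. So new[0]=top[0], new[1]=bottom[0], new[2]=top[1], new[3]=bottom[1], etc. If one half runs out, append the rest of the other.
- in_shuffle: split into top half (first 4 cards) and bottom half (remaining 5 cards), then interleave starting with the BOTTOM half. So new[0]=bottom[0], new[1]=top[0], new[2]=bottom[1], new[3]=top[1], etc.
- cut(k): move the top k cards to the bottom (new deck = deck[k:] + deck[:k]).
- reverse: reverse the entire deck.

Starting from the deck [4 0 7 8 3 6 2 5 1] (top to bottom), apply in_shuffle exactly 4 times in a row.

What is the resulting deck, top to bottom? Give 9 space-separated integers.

Answer: 8 5 7 2 0 6 4 3 1

Derivation:
After op 1 (in_shuffle): [3 4 6 0 2 7 5 8 1]
After op 2 (in_shuffle): [2 3 7 4 5 6 8 0 1]
After op 3 (in_shuffle): [5 2 6 3 8 7 0 4 1]
After op 4 (in_shuffle): [8 5 7 2 0 6 4 3 1]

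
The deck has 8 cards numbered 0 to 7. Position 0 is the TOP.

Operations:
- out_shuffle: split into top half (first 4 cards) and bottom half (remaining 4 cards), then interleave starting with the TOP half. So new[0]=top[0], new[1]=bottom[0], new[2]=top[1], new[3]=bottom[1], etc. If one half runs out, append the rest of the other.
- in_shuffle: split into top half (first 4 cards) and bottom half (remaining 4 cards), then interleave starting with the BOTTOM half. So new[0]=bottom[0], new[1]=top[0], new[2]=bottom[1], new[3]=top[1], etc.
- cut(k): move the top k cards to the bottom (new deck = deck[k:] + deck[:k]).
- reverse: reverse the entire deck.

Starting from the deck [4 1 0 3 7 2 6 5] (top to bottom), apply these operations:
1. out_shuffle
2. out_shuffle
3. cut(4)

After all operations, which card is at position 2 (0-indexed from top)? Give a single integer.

After op 1 (out_shuffle): [4 7 1 2 0 6 3 5]
After op 2 (out_shuffle): [4 0 7 6 1 3 2 5]
After op 3 (cut(4)): [1 3 2 5 4 0 7 6]
Position 2: card 2.

Answer: 2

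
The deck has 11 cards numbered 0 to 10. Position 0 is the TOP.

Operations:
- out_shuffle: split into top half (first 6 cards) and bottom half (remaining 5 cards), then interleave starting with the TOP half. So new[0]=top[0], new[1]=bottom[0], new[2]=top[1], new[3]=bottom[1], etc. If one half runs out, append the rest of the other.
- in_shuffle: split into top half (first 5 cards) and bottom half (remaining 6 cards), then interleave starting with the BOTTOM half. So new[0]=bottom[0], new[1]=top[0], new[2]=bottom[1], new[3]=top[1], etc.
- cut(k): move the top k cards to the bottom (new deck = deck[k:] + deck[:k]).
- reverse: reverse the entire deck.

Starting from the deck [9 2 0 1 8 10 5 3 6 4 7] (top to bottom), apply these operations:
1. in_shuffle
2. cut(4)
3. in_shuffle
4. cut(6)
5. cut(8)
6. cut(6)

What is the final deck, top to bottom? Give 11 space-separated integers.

Answer: 4 2 8 3 7 0 10 6 9 1 5

Derivation:
After op 1 (in_shuffle): [10 9 5 2 3 0 6 1 4 8 7]
After op 2 (cut(4)): [3 0 6 1 4 8 7 10 9 5 2]
After op 3 (in_shuffle): [8 3 7 0 10 6 9 1 5 4 2]
After op 4 (cut(6)): [9 1 5 4 2 8 3 7 0 10 6]
After op 5 (cut(8)): [0 10 6 9 1 5 4 2 8 3 7]
After op 6 (cut(6)): [4 2 8 3 7 0 10 6 9 1 5]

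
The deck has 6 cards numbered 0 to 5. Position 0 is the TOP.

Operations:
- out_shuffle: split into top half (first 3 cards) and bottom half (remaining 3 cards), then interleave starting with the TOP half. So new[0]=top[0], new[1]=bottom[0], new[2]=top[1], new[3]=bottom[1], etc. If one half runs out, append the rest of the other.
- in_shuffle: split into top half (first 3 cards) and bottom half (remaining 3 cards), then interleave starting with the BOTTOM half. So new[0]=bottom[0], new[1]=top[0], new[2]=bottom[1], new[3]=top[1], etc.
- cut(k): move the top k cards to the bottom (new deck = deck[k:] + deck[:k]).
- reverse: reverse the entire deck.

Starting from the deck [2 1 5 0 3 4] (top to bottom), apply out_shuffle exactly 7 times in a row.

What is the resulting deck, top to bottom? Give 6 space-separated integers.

Answer: 2 5 3 1 0 4

Derivation:
After op 1 (out_shuffle): [2 0 1 3 5 4]
After op 2 (out_shuffle): [2 3 0 5 1 4]
After op 3 (out_shuffle): [2 5 3 1 0 4]
After op 4 (out_shuffle): [2 1 5 0 3 4]
After op 5 (out_shuffle): [2 0 1 3 5 4]
After op 6 (out_shuffle): [2 3 0 5 1 4]
After op 7 (out_shuffle): [2 5 3 1 0 4]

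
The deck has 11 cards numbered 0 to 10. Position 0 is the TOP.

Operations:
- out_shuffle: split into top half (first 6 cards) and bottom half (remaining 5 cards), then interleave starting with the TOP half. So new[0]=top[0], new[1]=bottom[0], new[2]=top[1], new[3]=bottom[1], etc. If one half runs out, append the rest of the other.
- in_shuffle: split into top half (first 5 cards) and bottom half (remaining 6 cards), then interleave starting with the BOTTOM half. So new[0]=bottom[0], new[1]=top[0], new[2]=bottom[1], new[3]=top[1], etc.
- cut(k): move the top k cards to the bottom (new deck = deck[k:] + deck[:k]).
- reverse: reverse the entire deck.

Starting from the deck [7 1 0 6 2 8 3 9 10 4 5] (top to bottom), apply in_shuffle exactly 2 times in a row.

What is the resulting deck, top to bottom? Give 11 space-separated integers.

Answer: 0 8 10 7 6 3 4 1 2 9 5

Derivation:
After op 1 (in_shuffle): [8 7 3 1 9 0 10 6 4 2 5]
After op 2 (in_shuffle): [0 8 10 7 6 3 4 1 2 9 5]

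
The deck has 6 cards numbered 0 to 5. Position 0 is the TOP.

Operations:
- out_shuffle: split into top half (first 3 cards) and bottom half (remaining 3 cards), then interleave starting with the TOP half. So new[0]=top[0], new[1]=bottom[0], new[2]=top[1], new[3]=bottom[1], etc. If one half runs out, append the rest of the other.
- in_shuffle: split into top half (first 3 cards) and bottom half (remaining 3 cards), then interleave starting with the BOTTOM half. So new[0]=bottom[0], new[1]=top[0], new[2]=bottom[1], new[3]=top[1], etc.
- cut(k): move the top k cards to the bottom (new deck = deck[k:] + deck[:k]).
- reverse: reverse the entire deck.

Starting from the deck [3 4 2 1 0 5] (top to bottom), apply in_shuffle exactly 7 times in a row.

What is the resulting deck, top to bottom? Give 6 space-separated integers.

Answer: 1 3 0 4 5 2

Derivation:
After op 1 (in_shuffle): [1 3 0 4 5 2]
After op 2 (in_shuffle): [4 1 5 3 2 0]
After op 3 (in_shuffle): [3 4 2 1 0 5]
After op 4 (in_shuffle): [1 3 0 4 5 2]
After op 5 (in_shuffle): [4 1 5 3 2 0]
After op 6 (in_shuffle): [3 4 2 1 0 5]
After op 7 (in_shuffle): [1 3 0 4 5 2]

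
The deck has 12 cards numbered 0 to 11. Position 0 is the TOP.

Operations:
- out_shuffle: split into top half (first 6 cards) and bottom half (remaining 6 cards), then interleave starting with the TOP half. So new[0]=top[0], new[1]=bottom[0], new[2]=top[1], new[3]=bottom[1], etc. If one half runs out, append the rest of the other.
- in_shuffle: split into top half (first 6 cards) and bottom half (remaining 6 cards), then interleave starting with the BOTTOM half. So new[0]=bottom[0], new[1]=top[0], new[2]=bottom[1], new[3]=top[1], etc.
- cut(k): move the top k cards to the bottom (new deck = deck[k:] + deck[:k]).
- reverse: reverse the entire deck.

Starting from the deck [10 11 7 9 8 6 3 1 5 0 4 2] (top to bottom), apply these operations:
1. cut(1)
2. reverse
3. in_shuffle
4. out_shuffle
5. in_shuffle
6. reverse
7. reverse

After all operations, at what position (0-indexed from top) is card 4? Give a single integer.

Answer: 8

Derivation:
After op 1 (cut(1)): [11 7 9 8 6 3 1 5 0 4 2 10]
After op 2 (reverse): [10 2 4 0 5 1 3 6 8 9 7 11]
After op 3 (in_shuffle): [3 10 6 2 8 4 9 0 7 5 11 1]
After op 4 (out_shuffle): [3 9 10 0 6 7 2 5 8 11 4 1]
After op 5 (in_shuffle): [2 3 5 9 8 10 11 0 4 6 1 7]
After op 6 (reverse): [7 1 6 4 0 11 10 8 9 5 3 2]
After op 7 (reverse): [2 3 5 9 8 10 11 0 4 6 1 7]
Card 4 is at position 8.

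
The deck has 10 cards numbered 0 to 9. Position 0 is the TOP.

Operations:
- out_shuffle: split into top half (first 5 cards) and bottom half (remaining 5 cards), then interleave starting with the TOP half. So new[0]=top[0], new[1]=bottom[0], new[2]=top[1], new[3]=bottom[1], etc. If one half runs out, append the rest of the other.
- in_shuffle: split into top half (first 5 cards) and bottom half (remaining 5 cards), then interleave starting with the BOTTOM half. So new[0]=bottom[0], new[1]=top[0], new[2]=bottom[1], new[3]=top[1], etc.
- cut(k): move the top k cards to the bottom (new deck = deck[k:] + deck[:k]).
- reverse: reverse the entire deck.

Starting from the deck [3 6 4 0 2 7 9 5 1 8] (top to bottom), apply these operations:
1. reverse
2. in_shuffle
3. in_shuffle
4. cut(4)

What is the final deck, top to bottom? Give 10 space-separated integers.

Answer: 9 0 3 1 7 4 5 2 6 8

Derivation:
After op 1 (reverse): [8 1 5 9 7 2 0 4 6 3]
After op 2 (in_shuffle): [2 8 0 1 4 5 6 9 3 7]
After op 3 (in_shuffle): [5 2 6 8 9 0 3 1 7 4]
After op 4 (cut(4)): [9 0 3 1 7 4 5 2 6 8]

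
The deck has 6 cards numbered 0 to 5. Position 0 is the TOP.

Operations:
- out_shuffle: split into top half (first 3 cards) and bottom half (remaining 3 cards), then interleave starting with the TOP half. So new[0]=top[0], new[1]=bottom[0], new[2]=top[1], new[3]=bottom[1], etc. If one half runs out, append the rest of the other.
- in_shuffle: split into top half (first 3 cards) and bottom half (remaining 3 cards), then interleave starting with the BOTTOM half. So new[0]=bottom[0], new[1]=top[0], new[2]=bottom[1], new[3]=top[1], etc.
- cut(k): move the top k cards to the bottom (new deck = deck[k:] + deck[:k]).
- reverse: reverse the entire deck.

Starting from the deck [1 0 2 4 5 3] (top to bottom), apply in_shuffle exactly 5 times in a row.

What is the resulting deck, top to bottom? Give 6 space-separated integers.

After op 1 (in_shuffle): [4 1 5 0 3 2]
After op 2 (in_shuffle): [0 4 3 1 2 5]
After op 3 (in_shuffle): [1 0 2 4 5 3]
After op 4 (in_shuffle): [4 1 5 0 3 2]
After op 5 (in_shuffle): [0 4 3 1 2 5]

Answer: 0 4 3 1 2 5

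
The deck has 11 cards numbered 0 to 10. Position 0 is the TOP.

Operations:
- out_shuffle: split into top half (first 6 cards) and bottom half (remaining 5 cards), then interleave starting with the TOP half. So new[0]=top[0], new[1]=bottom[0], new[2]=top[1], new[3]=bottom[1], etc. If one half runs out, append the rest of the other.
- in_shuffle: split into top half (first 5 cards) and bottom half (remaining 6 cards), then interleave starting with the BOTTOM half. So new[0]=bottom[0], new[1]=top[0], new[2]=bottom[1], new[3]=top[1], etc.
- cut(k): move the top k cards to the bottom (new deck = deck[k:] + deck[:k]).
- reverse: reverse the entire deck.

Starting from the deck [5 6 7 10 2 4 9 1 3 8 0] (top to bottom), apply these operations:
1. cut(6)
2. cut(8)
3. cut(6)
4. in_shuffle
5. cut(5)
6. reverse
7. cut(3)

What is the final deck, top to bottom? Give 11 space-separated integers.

After op 1 (cut(6)): [9 1 3 8 0 5 6 7 10 2 4]
After op 2 (cut(8)): [10 2 4 9 1 3 8 0 5 6 7]
After op 3 (cut(6)): [8 0 5 6 7 10 2 4 9 1 3]
After op 4 (in_shuffle): [10 8 2 0 4 5 9 6 1 7 3]
After op 5 (cut(5)): [5 9 6 1 7 3 10 8 2 0 4]
After op 6 (reverse): [4 0 2 8 10 3 7 1 6 9 5]
After op 7 (cut(3)): [8 10 3 7 1 6 9 5 4 0 2]

Answer: 8 10 3 7 1 6 9 5 4 0 2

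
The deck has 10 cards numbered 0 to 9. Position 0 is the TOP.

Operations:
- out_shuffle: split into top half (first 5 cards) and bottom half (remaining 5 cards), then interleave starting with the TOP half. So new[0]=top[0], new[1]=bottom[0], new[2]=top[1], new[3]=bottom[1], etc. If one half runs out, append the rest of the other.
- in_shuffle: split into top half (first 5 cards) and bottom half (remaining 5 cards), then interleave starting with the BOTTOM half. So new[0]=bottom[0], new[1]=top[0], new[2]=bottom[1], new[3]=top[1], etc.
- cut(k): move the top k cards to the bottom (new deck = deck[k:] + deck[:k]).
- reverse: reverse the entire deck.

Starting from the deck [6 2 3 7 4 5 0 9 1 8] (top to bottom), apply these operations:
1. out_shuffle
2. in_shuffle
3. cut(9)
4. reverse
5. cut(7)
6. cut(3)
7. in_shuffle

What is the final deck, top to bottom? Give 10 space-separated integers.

Answer: 5 8 7 0 6 4 9 2 3 1

Derivation:
After op 1 (out_shuffle): [6 5 2 0 3 9 7 1 4 8]
After op 2 (in_shuffle): [9 6 7 5 1 2 4 0 8 3]
After op 3 (cut(9)): [3 9 6 7 5 1 2 4 0 8]
After op 4 (reverse): [8 0 4 2 1 5 7 6 9 3]
After op 5 (cut(7)): [6 9 3 8 0 4 2 1 5 7]
After op 6 (cut(3)): [8 0 4 2 1 5 7 6 9 3]
After op 7 (in_shuffle): [5 8 7 0 6 4 9 2 3 1]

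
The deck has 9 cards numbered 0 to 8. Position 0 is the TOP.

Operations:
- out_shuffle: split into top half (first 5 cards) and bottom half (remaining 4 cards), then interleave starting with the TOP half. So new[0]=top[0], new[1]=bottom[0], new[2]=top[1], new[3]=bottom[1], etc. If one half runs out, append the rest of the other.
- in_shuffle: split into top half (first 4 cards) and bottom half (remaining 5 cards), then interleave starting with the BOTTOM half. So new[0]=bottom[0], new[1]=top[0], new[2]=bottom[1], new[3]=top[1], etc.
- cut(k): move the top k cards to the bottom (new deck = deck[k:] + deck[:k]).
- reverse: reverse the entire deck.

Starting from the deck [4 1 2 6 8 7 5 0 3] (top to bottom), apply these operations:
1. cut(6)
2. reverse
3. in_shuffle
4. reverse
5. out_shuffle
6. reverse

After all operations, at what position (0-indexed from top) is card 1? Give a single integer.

After op 1 (cut(6)): [5 0 3 4 1 2 6 8 7]
After op 2 (reverse): [7 8 6 2 1 4 3 0 5]
After op 3 (in_shuffle): [1 7 4 8 3 6 0 2 5]
After op 4 (reverse): [5 2 0 6 3 8 4 7 1]
After op 5 (out_shuffle): [5 8 2 4 0 7 6 1 3]
After op 6 (reverse): [3 1 6 7 0 4 2 8 5]
Card 1 is at position 1.

Answer: 1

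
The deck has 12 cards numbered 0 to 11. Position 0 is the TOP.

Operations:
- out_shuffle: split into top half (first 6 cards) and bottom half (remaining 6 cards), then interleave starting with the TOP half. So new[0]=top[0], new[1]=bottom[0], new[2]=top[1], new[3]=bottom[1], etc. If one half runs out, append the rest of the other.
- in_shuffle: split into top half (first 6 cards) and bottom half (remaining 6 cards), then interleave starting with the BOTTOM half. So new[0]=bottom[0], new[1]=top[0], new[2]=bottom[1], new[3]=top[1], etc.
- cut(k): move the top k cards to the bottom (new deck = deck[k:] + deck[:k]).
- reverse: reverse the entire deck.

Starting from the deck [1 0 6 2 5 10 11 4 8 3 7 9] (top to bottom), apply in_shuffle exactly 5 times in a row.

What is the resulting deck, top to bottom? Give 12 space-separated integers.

After op 1 (in_shuffle): [11 1 4 0 8 6 3 2 7 5 9 10]
After op 2 (in_shuffle): [3 11 2 1 7 4 5 0 9 8 10 6]
After op 3 (in_shuffle): [5 3 0 11 9 2 8 1 10 7 6 4]
After op 4 (in_shuffle): [8 5 1 3 10 0 7 11 6 9 4 2]
After op 5 (in_shuffle): [7 8 11 5 6 1 9 3 4 10 2 0]

Answer: 7 8 11 5 6 1 9 3 4 10 2 0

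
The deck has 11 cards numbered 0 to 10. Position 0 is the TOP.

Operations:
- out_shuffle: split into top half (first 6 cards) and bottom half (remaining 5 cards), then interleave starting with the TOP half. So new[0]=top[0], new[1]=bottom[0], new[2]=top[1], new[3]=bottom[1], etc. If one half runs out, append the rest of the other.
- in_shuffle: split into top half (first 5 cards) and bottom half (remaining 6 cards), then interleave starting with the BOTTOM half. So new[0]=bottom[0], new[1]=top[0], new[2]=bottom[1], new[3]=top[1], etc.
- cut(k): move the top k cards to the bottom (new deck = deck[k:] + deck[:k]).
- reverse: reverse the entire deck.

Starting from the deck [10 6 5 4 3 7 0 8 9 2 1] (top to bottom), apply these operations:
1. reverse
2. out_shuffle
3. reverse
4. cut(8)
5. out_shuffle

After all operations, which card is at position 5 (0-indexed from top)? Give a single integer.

Answer: 5

Derivation:
After op 1 (reverse): [1 2 9 8 0 7 3 4 5 6 10]
After op 2 (out_shuffle): [1 3 2 4 9 5 8 6 0 10 7]
After op 3 (reverse): [7 10 0 6 8 5 9 4 2 3 1]
After op 4 (cut(8)): [2 3 1 7 10 0 6 8 5 9 4]
After op 5 (out_shuffle): [2 6 3 8 1 5 7 9 10 4 0]
Position 5: card 5.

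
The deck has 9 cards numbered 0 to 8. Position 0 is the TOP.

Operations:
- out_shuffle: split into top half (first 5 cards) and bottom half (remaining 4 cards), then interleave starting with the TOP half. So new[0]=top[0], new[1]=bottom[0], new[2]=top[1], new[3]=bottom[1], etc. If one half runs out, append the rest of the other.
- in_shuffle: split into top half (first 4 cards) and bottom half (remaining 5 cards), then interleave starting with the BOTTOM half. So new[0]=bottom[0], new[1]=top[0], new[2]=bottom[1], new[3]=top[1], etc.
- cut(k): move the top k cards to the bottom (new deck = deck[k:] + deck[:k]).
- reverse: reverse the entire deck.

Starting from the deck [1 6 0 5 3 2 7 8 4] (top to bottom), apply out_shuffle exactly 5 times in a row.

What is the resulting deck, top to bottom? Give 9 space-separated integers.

After op 1 (out_shuffle): [1 2 6 7 0 8 5 4 3]
After op 2 (out_shuffle): [1 8 2 5 6 4 7 3 0]
After op 3 (out_shuffle): [1 4 8 7 2 3 5 0 6]
After op 4 (out_shuffle): [1 3 4 5 8 0 7 6 2]
After op 5 (out_shuffle): [1 0 3 7 4 6 5 2 8]

Answer: 1 0 3 7 4 6 5 2 8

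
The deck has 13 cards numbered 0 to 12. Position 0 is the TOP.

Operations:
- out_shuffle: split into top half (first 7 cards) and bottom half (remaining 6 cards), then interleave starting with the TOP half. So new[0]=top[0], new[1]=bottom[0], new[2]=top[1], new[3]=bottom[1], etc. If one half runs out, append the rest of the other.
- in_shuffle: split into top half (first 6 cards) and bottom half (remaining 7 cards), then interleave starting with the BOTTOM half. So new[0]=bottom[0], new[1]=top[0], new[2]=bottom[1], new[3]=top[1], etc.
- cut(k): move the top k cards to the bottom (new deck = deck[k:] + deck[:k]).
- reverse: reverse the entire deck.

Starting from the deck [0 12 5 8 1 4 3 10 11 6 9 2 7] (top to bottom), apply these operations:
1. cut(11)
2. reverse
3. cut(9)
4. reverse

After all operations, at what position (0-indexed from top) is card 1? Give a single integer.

Answer: 2

Derivation:
After op 1 (cut(11)): [2 7 0 12 5 8 1 4 3 10 11 6 9]
After op 2 (reverse): [9 6 11 10 3 4 1 8 5 12 0 7 2]
After op 3 (cut(9)): [12 0 7 2 9 6 11 10 3 4 1 8 5]
After op 4 (reverse): [5 8 1 4 3 10 11 6 9 2 7 0 12]
Card 1 is at position 2.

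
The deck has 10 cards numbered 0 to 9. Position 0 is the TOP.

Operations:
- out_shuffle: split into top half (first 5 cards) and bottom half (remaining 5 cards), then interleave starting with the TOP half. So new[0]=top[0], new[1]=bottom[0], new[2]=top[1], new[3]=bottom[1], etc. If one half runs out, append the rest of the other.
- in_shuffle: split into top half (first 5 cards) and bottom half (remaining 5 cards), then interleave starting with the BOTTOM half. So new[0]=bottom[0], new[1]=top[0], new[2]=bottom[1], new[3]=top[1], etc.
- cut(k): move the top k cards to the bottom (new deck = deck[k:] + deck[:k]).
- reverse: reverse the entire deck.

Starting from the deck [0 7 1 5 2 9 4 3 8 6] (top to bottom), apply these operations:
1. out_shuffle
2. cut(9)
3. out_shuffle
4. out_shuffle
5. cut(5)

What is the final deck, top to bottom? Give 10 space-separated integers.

Answer: 8 3 4 9 2 6 5 1 7 0

Derivation:
After op 1 (out_shuffle): [0 9 7 4 1 3 5 8 2 6]
After op 2 (cut(9)): [6 0 9 7 4 1 3 5 8 2]
After op 3 (out_shuffle): [6 1 0 3 9 5 7 8 4 2]
After op 4 (out_shuffle): [6 5 1 7 0 8 3 4 9 2]
After op 5 (cut(5)): [8 3 4 9 2 6 5 1 7 0]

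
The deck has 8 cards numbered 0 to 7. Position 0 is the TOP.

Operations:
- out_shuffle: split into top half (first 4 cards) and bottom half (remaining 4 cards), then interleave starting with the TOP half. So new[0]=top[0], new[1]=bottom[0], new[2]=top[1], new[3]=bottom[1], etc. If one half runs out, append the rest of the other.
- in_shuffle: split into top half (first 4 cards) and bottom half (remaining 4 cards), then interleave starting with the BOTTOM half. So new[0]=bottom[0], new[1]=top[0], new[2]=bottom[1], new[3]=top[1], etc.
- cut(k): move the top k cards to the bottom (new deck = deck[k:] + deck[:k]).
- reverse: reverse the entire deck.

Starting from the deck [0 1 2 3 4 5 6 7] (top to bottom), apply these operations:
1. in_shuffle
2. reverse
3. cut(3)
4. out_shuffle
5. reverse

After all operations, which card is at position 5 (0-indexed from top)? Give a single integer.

Answer: 1

Derivation:
After op 1 (in_shuffle): [4 0 5 1 6 2 7 3]
After op 2 (reverse): [3 7 2 6 1 5 0 4]
After op 3 (cut(3)): [6 1 5 0 4 3 7 2]
After op 4 (out_shuffle): [6 4 1 3 5 7 0 2]
After op 5 (reverse): [2 0 7 5 3 1 4 6]
Position 5: card 1.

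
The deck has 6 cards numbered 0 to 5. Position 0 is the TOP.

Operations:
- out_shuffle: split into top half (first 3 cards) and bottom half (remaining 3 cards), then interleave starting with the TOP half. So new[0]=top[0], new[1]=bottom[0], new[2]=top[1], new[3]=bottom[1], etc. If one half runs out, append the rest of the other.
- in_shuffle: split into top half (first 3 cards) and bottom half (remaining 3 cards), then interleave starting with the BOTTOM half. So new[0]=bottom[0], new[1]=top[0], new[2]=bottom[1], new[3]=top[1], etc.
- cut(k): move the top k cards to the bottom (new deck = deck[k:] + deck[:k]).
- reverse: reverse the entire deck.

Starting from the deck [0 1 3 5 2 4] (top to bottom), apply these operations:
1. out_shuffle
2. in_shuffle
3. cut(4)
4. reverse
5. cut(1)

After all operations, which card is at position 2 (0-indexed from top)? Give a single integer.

Answer: 2

Derivation:
After op 1 (out_shuffle): [0 5 1 2 3 4]
After op 2 (in_shuffle): [2 0 3 5 4 1]
After op 3 (cut(4)): [4 1 2 0 3 5]
After op 4 (reverse): [5 3 0 2 1 4]
After op 5 (cut(1)): [3 0 2 1 4 5]
Position 2: card 2.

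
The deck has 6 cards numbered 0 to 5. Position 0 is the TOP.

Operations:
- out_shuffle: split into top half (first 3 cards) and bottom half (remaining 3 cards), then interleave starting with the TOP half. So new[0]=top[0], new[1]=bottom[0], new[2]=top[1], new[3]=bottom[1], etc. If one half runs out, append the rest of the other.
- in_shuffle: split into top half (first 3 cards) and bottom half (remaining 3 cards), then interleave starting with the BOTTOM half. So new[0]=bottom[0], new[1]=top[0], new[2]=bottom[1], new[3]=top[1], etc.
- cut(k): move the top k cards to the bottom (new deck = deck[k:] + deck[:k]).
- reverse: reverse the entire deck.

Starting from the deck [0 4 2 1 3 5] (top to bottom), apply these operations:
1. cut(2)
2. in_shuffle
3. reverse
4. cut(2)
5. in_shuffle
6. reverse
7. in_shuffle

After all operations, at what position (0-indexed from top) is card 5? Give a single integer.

Answer: 4

Derivation:
After op 1 (cut(2)): [2 1 3 5 0 4]
After op 2 (in_shuffle): [5 2 0 1 4 3]
After op 3 (reverse): [3 4 1 0 2 5]
After op 4 (cut(2)): [1 0 2 5 3 4]
After op 5 (in_shuffle): [5 1 3 0 4 2]
After op 6 (reverse): [2 4 0 3 1 5]
After op 7 (in_shuffle): [3 2 1 4 5 0]
Card 5 is at position 4.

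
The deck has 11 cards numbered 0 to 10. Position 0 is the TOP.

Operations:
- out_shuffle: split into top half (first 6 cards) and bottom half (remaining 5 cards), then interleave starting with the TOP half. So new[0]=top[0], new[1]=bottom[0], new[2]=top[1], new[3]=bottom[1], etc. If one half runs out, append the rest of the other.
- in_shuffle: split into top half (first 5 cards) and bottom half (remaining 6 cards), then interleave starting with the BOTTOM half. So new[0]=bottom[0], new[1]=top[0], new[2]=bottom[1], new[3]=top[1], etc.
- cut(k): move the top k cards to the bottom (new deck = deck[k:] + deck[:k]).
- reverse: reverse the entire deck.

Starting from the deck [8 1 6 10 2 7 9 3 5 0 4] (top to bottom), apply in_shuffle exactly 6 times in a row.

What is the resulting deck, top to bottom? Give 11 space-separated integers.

After op 1 (in_shuffle): [7 8 9 1 3 6 5 10 0 2 4]
After op 2 (in_shuffle): [6 7 5 8 10 9 0 1 2 3 4]
After op 3 (in_shuffle): [9 6 0 7 1 5 2 8 3 10 4]
After op 4 (in_shuffle): [5 9 2 6 8 0 3 7 10 1 4]
After op 5 (in_shuffle): [0 5 3 9 7 2 10 6 1 8 4]
After op 6 (in_shuffle): [2 0 10 5 6 3 1 9 8 7 4]

Answer: 2 0 10 5 6 3 1 9 8 7 4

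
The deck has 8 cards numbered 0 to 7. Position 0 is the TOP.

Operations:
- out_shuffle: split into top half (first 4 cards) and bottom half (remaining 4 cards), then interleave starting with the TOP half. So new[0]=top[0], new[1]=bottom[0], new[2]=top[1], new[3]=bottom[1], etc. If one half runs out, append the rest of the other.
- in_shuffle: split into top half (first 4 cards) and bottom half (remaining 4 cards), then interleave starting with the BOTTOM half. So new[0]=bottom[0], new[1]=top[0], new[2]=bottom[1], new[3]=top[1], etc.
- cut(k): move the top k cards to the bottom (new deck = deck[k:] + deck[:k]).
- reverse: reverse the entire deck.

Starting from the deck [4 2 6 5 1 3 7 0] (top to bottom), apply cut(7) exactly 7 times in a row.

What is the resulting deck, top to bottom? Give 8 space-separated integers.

Answer: 2 6 5 1 3 7 0 4

Derivation:
After op 1 (cut(7)): [0 4 2 6 5 1 3 7]
After op 2 (cut(7)): [7 0 4 2 6 5 1 3]
After op 3 (cut(7)): [3 7 0 4 2 6 5 1]
After op 4 (cut(7)): [1 3 7 0 4 2 6 5]
After op 5 (cut(7)): [5 1 3 7 0 4 2 6]
After op 6 (cut(7)): [6 5 1 3 7 0 4 2]
After op 7 (cut(7)): [2 6 5 1 3 7 0 4]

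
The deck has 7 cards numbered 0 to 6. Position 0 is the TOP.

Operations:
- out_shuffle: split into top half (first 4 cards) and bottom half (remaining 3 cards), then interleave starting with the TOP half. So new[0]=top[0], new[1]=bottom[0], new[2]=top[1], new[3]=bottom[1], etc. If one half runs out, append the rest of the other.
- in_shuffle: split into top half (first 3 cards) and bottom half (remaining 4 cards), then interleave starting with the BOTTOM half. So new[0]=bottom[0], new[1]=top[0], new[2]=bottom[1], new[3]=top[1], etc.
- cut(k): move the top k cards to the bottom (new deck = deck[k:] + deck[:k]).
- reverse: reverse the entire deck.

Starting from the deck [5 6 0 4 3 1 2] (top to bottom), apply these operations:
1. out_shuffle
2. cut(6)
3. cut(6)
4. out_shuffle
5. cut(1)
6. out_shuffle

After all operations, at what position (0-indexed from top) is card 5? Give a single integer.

After op 1 (out_shuffle): [5 3 6 1 0 2 4]
After op 2 (cut(6)): [4 5 3 6 1 0 2]
After op 3 (cut(6)): [2 4 5 3 6 1 0]
After op 4 (out_shuffle): [2 6 4 1 5 0 3]
After op 5 (cut(1)): [6 4 1 5 0 3 2]
After op 6 (out_shuffle): [6 0 4 3 1 2 5]
Card 5 is at position 6.

Answer: 6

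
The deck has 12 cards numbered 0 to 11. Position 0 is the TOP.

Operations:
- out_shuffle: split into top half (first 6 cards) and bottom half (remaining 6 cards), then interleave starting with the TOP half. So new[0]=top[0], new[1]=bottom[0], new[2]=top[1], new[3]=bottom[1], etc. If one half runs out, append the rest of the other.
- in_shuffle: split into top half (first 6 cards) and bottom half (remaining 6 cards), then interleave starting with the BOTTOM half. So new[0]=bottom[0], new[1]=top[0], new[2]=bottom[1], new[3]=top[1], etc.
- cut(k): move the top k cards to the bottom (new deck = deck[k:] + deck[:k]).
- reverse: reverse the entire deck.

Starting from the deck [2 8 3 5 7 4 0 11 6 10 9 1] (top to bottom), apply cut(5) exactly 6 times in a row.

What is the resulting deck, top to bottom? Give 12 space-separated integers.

After op 1 (cut(5)): [4 0 11 6 10 9 1 2 8 3 5 7]
After op 2 (cut(5)): [9 1 2 8 3 5 7 4 0 11 6 10]
After op 3 (cut(5)): [5 7 4 0 11 6 10 9 1 2 8 3]
After op 4 (cut(5)): [6 10 9 1 2 8 3 5 7 4 0 11]
After op 5 (cut(5)): [8 3 5 7 4 0 11 6 10 9 1 2]
After op 6 (cut(5)): [0 11 6 10 9 1 2 8 3 5 7 4]

Answer: 0 11 6 10 9 1 2 8 3 5 7 4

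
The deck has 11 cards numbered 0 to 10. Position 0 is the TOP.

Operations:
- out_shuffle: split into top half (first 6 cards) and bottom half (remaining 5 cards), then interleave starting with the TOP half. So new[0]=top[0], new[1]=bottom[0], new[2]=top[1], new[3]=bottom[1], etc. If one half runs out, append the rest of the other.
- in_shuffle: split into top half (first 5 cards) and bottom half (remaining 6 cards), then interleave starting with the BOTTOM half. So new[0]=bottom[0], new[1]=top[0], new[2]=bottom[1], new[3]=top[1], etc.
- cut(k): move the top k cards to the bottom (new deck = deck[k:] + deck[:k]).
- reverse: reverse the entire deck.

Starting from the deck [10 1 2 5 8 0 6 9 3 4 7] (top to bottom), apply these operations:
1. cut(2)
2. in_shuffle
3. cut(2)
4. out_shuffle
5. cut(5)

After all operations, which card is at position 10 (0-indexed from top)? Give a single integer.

After op 1 (cut(2)): [2 5 8 0 6 9 3 4 7 10 1]
After op 2 (in_shuffle): [9 2 3 5 4 8 7 0 10 6 1]
After op 3 (cut(2)): [3 5 4 8 7 0 10 6 1 9 2]
After op 4 (out_shuffle): [3 10 5 6 4 1 8 9 7 2 0]
After op 5 (cut(5)): [1 8 9 7 2 0 3 10 5 6 4]
Position 10: card 4.

Answer: 4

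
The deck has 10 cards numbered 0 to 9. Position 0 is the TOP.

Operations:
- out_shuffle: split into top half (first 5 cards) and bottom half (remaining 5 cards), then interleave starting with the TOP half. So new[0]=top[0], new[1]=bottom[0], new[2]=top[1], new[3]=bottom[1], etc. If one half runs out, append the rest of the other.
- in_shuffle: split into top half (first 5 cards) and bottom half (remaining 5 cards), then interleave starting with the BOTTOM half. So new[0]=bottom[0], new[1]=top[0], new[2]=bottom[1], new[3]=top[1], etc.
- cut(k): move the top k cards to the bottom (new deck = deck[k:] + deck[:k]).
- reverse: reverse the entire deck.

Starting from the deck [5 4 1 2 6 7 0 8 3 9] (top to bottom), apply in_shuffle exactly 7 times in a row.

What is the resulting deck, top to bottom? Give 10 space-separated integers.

Answer: 8 6 4 9 0 2 5 3 7 1

Derivation:
After op 1 (in_shuffle): [7 5 0 4 8 1 3 2 9 6]
After op 2 (in_shuffle): [1 7 3 5 2 0 9 4 6 8]
After op 3 (in_shuffle): [0 1 9 7 4 3 6 5 8 2]
After op 4 (in_shuffle): [3 0 6 1 5 9 8 7 2 4]
After op 5 (in_shuffle): [9 3 8 0 7 6 2 1 4 5]
After op 6 (in_shuffle): [6 9 2 3 1 8 4 0 5 7]
After op 7 (in_shuffle): [8 6 4 9 0 2 5 3 7 1]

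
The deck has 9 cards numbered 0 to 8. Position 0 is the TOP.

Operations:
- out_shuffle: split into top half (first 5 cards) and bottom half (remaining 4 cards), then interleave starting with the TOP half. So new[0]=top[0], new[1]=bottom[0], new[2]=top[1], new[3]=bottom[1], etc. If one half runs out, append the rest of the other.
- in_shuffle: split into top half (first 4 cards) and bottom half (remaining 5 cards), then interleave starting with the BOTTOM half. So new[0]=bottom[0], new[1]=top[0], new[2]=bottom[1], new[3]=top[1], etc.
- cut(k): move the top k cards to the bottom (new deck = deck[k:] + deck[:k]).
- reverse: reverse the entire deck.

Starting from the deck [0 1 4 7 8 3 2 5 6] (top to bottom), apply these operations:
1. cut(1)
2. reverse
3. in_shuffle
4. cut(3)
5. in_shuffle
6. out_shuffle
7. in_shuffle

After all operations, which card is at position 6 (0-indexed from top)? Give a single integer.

Answer: 8

Derivation:
After op 1 (cut(1)): [1 4 7 8 3 2 5 6 0]
After op 2 (reverse): [0 6 5 2 3 8 7 4 1]
After op 3 (in_shuffle): [3 0 8 6 7 5 4 2 1]
After op 4 (cut(3)): [6 7 5 4 2 1 3 0 8]
After op 5 (in_shuffle): [2 6 1 7 3 5 0 4 8]
After op 6 (out_shuffle): [2 5 6 0 1 4 7 8 3]
After op 7 (in_shuffle): [1 2 4 5 7 6 8 0 3]
Position 6: card 8.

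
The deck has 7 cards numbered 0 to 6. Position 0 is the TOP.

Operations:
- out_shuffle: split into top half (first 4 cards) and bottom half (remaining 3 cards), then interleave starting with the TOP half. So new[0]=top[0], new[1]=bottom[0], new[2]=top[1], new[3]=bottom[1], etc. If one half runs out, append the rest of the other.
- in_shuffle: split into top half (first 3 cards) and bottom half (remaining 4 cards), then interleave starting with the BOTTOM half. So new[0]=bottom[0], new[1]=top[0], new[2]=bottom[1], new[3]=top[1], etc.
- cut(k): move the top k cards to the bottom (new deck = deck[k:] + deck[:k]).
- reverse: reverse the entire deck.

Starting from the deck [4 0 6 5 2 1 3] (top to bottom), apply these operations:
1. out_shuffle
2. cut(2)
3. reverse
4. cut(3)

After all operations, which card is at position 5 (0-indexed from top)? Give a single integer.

Answer: 4

Derivation:
After op 1 (out_shuffle): [4 2 0 1 6 3 5]
After op 2 (cut(2)): [0 1 6 3 5 4 2]
After op 3 (reverse): [2 4 5 3 6 1 0]
After op 4 (cut(3)): [3 6 1 0 2 4 5]
Position 5: card 4.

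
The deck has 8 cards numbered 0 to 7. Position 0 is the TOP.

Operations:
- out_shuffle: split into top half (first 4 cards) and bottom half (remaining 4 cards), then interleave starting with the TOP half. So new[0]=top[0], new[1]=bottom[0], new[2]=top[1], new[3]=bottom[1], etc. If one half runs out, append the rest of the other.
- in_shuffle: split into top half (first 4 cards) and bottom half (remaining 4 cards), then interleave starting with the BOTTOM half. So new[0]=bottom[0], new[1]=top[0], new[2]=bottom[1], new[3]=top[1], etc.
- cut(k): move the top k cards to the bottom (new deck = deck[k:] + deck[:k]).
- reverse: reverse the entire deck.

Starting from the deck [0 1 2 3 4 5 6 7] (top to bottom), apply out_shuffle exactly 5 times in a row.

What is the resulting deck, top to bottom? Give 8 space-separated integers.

Answer: 0 2 4 6 1 3 5 7

Derivation:
After op 1 (out_shuffle): [0 4 1 5 2 6 3 7]
After op 2 (out_shuffle): [0 2 4 6 1 3 5 7]
After op 3 (out_shuffle): [0 1 2 3 4 5 6 7]
After op 4 (out_shuffle): [0 4 1 5 2 6 3 7]
After op 5 (out_shuffle): [0 2 4 6 1 3 5 7]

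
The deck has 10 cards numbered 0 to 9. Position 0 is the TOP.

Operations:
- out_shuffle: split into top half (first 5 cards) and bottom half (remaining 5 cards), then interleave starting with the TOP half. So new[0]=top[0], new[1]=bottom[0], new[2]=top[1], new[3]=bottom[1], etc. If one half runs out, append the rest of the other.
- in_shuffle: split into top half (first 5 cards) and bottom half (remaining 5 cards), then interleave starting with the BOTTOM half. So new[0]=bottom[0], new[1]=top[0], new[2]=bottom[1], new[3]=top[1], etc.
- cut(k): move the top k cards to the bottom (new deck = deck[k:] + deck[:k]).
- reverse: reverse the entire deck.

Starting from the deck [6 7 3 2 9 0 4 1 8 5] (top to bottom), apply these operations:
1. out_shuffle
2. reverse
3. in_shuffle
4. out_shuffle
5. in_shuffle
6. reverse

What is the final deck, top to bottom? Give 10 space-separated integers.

Answer: 4 1 0 7 5 6 8 9 3 2

Derivation:
After op 1 (out_shuffle): [6 0 7 4 3 1 2 8 9 5]
After op 2 (reverse): [5 9 8 2 1 3 4 7 0 6]
After op 3 (in_shuffle): [3 5 4 9 7 8 0 2 6 1]
After op 4 (out_shuffle): [3 8 5 0 4 2 9 6 7 1]
After op 5 (in_shuffle): [2 3 9 8 6 5 7 0 1 4]
After op 6 (reverse): [4 1 0 7 5 6 8 9 3 2]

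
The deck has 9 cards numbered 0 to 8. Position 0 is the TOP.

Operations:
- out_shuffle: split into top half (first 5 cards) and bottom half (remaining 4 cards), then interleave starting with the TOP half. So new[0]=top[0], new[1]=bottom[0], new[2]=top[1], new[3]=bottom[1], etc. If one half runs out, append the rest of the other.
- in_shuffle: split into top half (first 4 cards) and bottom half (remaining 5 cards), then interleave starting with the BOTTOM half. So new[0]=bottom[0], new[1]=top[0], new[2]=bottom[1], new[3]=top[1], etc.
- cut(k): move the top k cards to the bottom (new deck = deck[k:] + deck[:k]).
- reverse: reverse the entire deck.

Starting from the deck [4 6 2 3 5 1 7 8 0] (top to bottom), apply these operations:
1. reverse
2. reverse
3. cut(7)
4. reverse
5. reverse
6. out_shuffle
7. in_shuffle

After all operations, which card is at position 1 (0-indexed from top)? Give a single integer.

After op 1 (reverse): [0 8 7 1 5 3 2 6 4]
After op 2 (reverse): [4 6 2 3 5 1 7 8 0]
After op 3 (cut(7)): [8 0 4 6 2 3 5 1 7]
After op 4 (reverse): [7 1 5 3 2 6 4 0 8]
After op 5 (reverse): [8 0 4 6 2 3 5 1 7]
After op 6 (out_shuffle): [8 3 0 5 4 1 6 7 2]
After op 7 (in_shuffle): [4 8 1 3 6 0 7 5 2]
Position 1: card 8.

Answer: 8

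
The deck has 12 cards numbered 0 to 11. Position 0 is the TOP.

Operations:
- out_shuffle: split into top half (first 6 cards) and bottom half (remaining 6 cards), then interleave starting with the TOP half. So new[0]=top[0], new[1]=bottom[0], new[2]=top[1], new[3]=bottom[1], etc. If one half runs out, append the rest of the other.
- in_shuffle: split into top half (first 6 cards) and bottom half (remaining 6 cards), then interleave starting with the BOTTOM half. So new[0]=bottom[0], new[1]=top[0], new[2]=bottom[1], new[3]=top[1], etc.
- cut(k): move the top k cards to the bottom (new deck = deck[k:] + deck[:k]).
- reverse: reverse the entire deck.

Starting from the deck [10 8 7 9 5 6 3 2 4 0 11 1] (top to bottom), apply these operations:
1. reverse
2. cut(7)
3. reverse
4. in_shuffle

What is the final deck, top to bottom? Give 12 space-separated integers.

Answer: 1 6 10 3 8 2 7 4 9 0 5 11

Derivation:
After op 1 (reverse): [1 11 0 4 2 3 6 5 9 7 8 10]
After op 2 (cut(7)): [5 9 7 8 10 1 11 0 4 2 3 6]
After op 3 (reverse): [6 3 2 4 0 11 1 10 8 7 9 5]
After op 4 (in_shuffle): [1 6 10 3 8 2 7 4 9 0 5 11]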